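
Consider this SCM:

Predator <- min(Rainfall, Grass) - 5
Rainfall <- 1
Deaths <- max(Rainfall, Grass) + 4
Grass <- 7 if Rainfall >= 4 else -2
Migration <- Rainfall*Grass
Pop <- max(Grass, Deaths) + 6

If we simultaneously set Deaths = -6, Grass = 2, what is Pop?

The joint intervention fixes Deaths = -6, Grass = 2, removing each variable's own equation.
Pop = max(Grass, Deaths) + 6  [with Grass=2, Deaths=-6]  = 8

8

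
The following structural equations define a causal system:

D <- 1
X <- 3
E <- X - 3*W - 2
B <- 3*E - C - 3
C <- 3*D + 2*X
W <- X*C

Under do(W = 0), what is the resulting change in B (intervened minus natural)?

243

Under do(W=0), the mechanism W <- X*C is discarded; W is fixed at 0.
C = 3*D + 2*X  [with D=1, X=3]  = 9
E = X - 3*W - 2  [with X=3, W=0]  = 1
B = 3*E - C - 3  [with E=1, C=9]  = -9
Without intervention: C = 3*D + 2*X  [with D=1, X=3]  = 9; W = X*C  [with X=3, C=9]  = 27; E = X - 3*W - 2  [with X=3, W=27]  = -80; B = 3*E - C - 3  [with E=-80, C=9]  = -252.
Change = -9 − (-252) = 243.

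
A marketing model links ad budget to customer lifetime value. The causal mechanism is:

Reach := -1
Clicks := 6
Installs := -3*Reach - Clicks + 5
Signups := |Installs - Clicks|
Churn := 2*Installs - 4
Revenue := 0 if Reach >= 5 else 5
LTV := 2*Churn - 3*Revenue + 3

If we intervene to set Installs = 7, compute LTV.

The intervention breaks the incoming arrows to Installs: Installs := -3*Reach - Clicks + 5 no longer applies, and Installs = 7.
Churn = 2*Installs - 4  [with Installs=7]  = 10
Revenue = 0 if Reach >= 5 else 5  [with Reach=-1]  = 5
LTV = 2*Churn - 3*Revenue + 3  [with Churn=10, Revenue=5]  = 8

8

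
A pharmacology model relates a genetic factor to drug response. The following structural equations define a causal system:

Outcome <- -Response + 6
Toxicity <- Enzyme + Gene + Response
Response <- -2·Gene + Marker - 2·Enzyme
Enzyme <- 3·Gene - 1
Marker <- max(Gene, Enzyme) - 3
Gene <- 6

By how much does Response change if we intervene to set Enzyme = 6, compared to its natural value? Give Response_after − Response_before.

11

Under do(Enzyme=6), the mechanism Enzyme <- 3·Gene - 1 is discarded; Enzyme is fixed at 6.
Marker = max(Gene, Enzyme) - 3  [with Gene=6, Enzyme=6]  = 3
Response = -2·Gene + Marker - 2·Enzyme  [with Gene=6, Marker=3, Enzyme=6]  = -21
Without intervention: Enzyme = 3·Gene - 1  [with Gene=6]  = 17; Marker = max(Gene, Enzyme) - 3  [with Gene=6, Enzyme=17]  = 14; Response = -2·Gene + Marker - 2·Enzyme  [with Gene=6, Marker=14, Enzyme=17]  = -32.
Change = -21 − (-32) = 11.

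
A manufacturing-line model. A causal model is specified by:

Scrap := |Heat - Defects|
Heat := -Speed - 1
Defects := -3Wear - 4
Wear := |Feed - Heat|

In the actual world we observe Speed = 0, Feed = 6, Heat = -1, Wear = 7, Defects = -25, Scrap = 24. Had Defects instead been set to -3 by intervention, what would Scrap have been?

2

The intervention breaks the incoming arrows to Defects: Defects := -3Wear - 4 no longer applies, and Defects = -3.
Heat = -Speed - 1  [with Speed=0]  = -1
Scrap = |Heat - Defects|  [with Heat=-1, Defects=-3]  = 2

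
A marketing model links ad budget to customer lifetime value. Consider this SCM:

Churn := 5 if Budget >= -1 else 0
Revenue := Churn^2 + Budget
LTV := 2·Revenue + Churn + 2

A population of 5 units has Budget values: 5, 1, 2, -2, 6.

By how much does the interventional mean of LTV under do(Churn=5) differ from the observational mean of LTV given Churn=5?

-2.2

The intervention sets Churn=5 in all 5 units regardless of Budget. Recomputing LTV per unit gives 67, 59, 61, 53, 69; average 61.8.
Conditioning on Churn=5 selects the 4 unit(s) with Budget ∈ {5, 1, 2, 6}. Their LTV values: 67, 59, 61, 69. Mean = 64.
Difference = 61.8 − 64 = -2.2.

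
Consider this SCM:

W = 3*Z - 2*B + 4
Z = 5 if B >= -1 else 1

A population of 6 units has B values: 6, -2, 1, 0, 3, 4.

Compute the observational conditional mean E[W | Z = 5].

13.4

Observing Z=5 restricts to units where Z's equation naturally yields 5: B ∈ {6, 1, 0, 3, 4}. In that subpopulation W = 7, 17, 19, 13, 11, mean 13.4.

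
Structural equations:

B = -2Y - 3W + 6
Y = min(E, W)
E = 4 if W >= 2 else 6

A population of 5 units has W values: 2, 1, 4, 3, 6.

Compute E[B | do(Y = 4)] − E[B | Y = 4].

5.4

The intervention sets Y=4 in all 5 units regardless of W. Recomputing B per unit gives -8, -5, -14, -11, -20; average -11.6.
Observing Y=4 restricts to units where Y's equation naturally yields 4: W ∈ {4, 6}. In that subpopulation B = -14, -20, mean -17.
Difference = -11.6 − (-17) = 5.4.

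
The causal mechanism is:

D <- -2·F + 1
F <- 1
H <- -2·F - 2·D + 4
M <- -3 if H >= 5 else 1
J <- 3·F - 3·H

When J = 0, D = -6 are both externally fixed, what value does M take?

Setting J = 0, D = -6 by intervention discards those variables' equations.
H = -2·F - 2·D + 4  [with F=1, D=-6]  = 14
M = -3 if H >= 5 else 1  [with H=14]  = -3

-3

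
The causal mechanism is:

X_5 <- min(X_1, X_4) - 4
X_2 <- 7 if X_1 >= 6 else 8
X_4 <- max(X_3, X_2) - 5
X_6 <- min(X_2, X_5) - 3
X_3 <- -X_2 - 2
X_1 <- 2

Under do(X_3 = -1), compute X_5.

-2

do(X_3=-1) replaces the equation X_3 <- -X_2 - 2 with the constant X_3 = -1.
X_2 = 7 if X_1 >= 6 else 8  [with X_1=2]  = 8
X_4 = max(X_3, X_2) - 5  [with X_3=-1, X_2=8]  = 3
X_5 = min(X_1, X_4) - 4  [with X_1=2, X_4=3]  = -2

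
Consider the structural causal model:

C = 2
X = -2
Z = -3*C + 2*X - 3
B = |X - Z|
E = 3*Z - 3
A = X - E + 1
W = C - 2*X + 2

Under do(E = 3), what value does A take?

-4

The intervention breaks the incoming arrows to E: E = 3*Z - 3 no longer applies, and E = 3.
A = X - E + 1  [with X=-2, E=3]  = -4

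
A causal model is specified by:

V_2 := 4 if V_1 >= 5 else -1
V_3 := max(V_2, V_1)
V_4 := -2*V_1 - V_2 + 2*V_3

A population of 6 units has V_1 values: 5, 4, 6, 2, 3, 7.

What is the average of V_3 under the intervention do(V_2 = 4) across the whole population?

5

The intervention sets V_2=4 in all 6 units regardless of V_1. Recomputing V_3 per unit gives 5, 4, 6, 4, 4, 7; average 5.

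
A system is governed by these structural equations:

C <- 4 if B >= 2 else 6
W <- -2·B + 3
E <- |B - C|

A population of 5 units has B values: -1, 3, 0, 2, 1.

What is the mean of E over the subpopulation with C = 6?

6

Observing C=6 restricts to units where C's equation naturally yields 6: B ∈ {-1, 0, 1}. In that subpopulation E = 7, 6, 5, mean 6.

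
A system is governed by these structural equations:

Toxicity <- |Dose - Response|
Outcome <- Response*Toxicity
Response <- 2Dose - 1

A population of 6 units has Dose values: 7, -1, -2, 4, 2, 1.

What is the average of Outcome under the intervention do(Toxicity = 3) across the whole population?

do(Toxicity=3) breaks Toxicity's dependence on Dose. With Toxicity=3 fixed, Outcome across the units is 39, -9, -15, 21, 9, 3, mean 8.

8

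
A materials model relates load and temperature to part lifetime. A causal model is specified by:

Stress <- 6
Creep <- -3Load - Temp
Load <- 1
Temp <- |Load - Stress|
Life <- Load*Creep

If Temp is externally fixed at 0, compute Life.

-3

do(Temp=0) replaces the equation Temp <- |Load - Stress| with the constant Temp = 0.
Creep = -3Load - Temp  [with Load=1, Temp=0]  = -3
Life = Load*Creep  [with Load=1, Creep=-3]  = -3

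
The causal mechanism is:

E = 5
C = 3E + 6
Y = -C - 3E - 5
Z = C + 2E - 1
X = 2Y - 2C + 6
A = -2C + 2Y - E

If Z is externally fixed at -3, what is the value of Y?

-41

Under do(Z=-3), the mechanism Z = C + 2E - 1 is discarded; Z is fixed at -3.
Since Y is not a descendant of the intervened variable, it is unaffected.
C = 3E + 6  [with E=5]  = 21
Y = -C - 3E - 5  [with C=21, E=5]  = -41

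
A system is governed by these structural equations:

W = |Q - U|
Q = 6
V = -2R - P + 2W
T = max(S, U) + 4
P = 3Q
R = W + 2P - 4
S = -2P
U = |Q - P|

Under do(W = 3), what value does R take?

35

Intervening sets W = 3 and removes its equation (W = |Q - U|).
P = 3Q  [with Q=6]  = 18
R = W + 2P - 4  [with W=3, P=18]  = 35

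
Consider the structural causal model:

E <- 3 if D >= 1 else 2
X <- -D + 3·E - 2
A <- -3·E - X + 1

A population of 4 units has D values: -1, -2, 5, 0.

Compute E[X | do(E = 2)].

The intervention sets E=2 in all 4 units regardless of D. Recomputing X per unit gives 5, 6, -1, 4; average 3.5.

3.5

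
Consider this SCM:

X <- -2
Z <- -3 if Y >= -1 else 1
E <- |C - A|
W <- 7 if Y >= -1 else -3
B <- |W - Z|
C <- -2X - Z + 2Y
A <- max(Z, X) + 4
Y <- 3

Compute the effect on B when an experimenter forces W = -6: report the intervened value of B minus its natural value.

The intervention breaks the incoming arrows to W: W <- 7 if Y >= -1 else -3 no longer applies, and W = -6.
Z = -3 if Y >= -1 else 1  [with Y=3]  = -3
B = |W - Z|  [with W=-6, Z=-3]  = 3
Without intervention: W = 7 if Y >= -1 else -3  [with Y=3]  = 7; Z = -3 if Y >= -1 else 1  [with Y=3]  = -3; B = |W - Z|  [with W=7, Z=-3]  = 10.
Change = 3 − 10 = -7.

-7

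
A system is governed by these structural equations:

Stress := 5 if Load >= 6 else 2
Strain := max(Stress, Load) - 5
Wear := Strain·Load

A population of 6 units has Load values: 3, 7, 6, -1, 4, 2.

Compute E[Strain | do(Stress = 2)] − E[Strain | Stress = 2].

do(Stress=2) breaks Stress's dependence on Load. With Stress=2 fixed, Strain across the units is -2, 2, 1, -3, -1, -3, mean -1.
Conditioning on Stress=2 selects the 4 unit(s) with Load ∈ {3, -1, 4, 2}. Their Strain values: -2, -3, -1, -3. Mean = -2.25.
Difference = -1 − (-2.25) = 1.25.

1.25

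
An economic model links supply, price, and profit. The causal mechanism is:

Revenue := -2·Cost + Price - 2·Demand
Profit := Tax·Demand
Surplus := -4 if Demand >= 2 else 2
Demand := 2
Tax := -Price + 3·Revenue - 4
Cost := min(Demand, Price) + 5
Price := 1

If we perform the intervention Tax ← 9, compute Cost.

6

do(Tax=9) replaces the equation Tax := -Price + 3·Revenue - 4 with the constant Tax = 9.
Cost is not downstream of the intervention, so its value is determined by the original equations.
Cost = min(Demand, Price) + 5  [with Demand=2, Price=1]  = 6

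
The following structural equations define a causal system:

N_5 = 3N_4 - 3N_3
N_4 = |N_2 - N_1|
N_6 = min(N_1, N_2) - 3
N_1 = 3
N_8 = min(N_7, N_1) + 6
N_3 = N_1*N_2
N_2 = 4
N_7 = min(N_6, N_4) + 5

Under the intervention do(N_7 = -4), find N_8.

2

do(N_7=-4) replaces the equation N_7 = min(N_6, N_4) + 5 with the constant N_7 = -4.
N_8 = min(N_7, N_1) + 6  [with N_7=-4, N_1=3]  = 2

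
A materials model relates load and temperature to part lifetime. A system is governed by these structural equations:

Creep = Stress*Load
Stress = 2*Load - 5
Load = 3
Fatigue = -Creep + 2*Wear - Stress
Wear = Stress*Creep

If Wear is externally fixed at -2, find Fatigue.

-8

Intervening sets Wear = -2 and removes its equation (Wear = Stress*Creep).
Stress = 2*Load - 5  [with Load=3]  = 1
Creep = Stress*Load  [with Stress=1, Load=3]  = 3
Fatigue = -Creep + 2*Wear - Stress  [with Creep=3, Wear=-2, Stress=1]  = -8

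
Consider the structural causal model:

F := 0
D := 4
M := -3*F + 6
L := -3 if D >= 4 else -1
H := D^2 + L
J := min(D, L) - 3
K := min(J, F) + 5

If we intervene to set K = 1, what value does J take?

Intervening sets K = 1 and removes its equation (K := min(J, F) + 5).
Since J is not a descendant of the intervened variable, it is unaffected.
L = -3 if D >= 4 else -1  [with D=4]  = -3
J = min(D, L) - 3  [with D=4, L=-3]  = -6

-6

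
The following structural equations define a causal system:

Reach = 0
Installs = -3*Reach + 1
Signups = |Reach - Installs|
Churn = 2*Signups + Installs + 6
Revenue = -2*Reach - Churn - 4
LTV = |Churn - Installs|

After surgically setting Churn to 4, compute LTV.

Under do(Churn=4), the mechanism Churn = 2*Signups + Installs + 6 is discarded; Churn is fixed at 4.
Installs = -3*Reach + 1  [with Reach=0]  = 1
LTV = |Churn - Installs|  [with Churn=4, Installs=1]  = 3

3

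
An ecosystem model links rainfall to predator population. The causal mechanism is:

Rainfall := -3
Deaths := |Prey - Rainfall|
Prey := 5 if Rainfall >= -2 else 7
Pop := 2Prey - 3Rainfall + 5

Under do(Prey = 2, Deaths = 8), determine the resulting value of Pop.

Setting Prey = 2, Deaths = 8 by intervention discards those variables' equations.
Pop = 2Prey - 3Rainfall + 5  [with Prey=2, Rainfall=-3]  = 18

18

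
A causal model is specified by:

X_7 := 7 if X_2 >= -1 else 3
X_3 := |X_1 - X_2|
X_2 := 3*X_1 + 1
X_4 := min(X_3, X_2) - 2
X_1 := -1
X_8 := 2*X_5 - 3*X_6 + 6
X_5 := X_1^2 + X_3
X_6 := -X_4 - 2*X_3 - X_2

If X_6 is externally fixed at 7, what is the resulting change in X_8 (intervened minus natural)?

Intervening sets X_6 = 7 and removes its equation (X_6 := -X_4 - 2*X_3 - X_2).
X_2 = 3*X_1 + 1  [with X_1=-1]  = -2
X_3 = |X_1 - X_2|  [with X_1=-1, X_2=-2]  = 1
X_5 = X_1^2 + X_3  [with X_1=-1, X_3=1]  = 2
X_8 = 2*X_5 - 3*X_6 + 6  [with X_5=2, X_6=7]  = -11
Without intervention: X_2 = 3*X_1 + 1  [with X_1=-1]  = -2; X_3 = |X_1 - X_2|  [with X_1=-1, X_2=-2]  = 1; X_4 = min(X_3, X_2) - 2  [with X_3=1, X_2=-2]  = -4; X_5 = X_1^2 + X_3  [with X_1=-1, X_3=1]  = 2; X_6 = -X_4 - 2*X_3 - X_2  [with X_4=-4, X_3=1, X_2=-2]  = 4; X_8 = 2*X_5 - 3*X_6 + 6  [with X_5=2, X_6=4]  = -2.
Change = -11 − (-2) = -9.

-9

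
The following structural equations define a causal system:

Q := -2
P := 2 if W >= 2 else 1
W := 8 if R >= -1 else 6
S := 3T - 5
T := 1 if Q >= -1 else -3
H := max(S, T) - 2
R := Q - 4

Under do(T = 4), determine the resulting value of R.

-6

The intervention breaks the incoming arrows to T: T := 1 if Q >= -1 else -3 no longer applies, and T = 4.
Since R is not a descendant of the intervened variable, it is unaffected.
R = Q - 4  [with Q=-2]  = -6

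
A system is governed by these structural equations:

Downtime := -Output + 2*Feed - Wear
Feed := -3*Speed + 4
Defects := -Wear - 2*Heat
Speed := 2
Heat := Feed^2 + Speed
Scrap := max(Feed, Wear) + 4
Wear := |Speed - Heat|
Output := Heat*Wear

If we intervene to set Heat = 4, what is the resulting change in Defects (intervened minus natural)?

do(Heat=4) replaces the equation Heat := Feed^2 + Speed with the constant Heat = 4.
Wear = |Speed - Heat|  [with Speed=2, Heat=4]  = 2
Defects = -Wear - 2*Heat  [with Wear=2, Heat=4]  = -10
Without intervention: Feed = -3*Speed + 4  [with Speed=2]  = -2; Heat = Feed^2 + Speed  [with Feed=-2, Speed=2]  = 6; Wear = |Speed - Heat|  [with Speed=2, Heat=6]  = 4; Defects = -Wear - 2*Heat  [with Wear=4, Heat=6]  = -16.
Change = -10 − (-16) = 6.

6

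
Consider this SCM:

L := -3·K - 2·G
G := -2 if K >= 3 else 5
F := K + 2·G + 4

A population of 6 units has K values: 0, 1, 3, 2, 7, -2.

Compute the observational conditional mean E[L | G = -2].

-11

E[L|G=-2] averages over only the 2 units with G=-2 (K = 3, 7): L = -5, -17, mean -11.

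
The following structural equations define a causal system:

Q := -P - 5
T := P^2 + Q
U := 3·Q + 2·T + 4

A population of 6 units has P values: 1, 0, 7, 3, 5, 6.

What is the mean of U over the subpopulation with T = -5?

Conditioning on T=-5 selects the 2 unit(s) with P ∈ {1, 0}. Their U values: -24, -21. Mean = -22.5.

-22.5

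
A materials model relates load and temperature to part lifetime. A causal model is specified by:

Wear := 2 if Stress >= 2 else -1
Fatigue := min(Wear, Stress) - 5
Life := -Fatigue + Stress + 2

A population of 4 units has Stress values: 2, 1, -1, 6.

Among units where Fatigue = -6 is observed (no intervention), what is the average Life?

Observing Fatigue=-6 restricts to units where Fatigue's equation naturally yields -6: Stress ∈ {1, -1}. In that subpopulation Life = 9, 7, mean 8.

8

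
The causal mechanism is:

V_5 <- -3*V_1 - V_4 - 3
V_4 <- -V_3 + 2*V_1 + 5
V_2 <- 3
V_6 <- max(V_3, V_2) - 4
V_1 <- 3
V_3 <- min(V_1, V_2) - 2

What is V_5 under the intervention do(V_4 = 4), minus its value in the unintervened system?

6

Intervening sets V_4 = 4 and removes its equation (V_4 <- -V_3 + 2*V_1 + 5).
V_5 = -3*V_1 - V_4 - 3  [with V_1=3, V_4=4]  = -16
Without intervention: V_3 = min(V_1, V_2) - 2  [with V_1=3, V_2=3]  = 1; V_4 = -V_3 + 2*V_1 + 5  [with V_3=1, V_1=3]  = 10; V_5 = -3*V_1 - V_4 - 3  [with V_1=3, V_4=10]  = -22.
Change = -16 − (-22) = 6.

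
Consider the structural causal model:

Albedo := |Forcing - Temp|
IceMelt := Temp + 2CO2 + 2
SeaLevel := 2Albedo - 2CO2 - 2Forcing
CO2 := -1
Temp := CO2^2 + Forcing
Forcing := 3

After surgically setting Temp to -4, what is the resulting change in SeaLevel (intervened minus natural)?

The intervention breaks the incoming arrows to Temp: Temp := CO2^2 + Forcing no longer applies, and Temp = -4.
Albedo = |Forcing - Temp|  [with Forcing=3, Temp=-4]  = 7
SeaLevel = 2Albedo - 2CO2 - 2Forcing  [with Albedo=7, CO2=-1, Forcing=3]  = 10
Without intervention: Temp = CO2^2 + Forcing  [with CO2=-1, Forcing=3]  = 4; Albedo = |Forcing - Temp|  [with Forcing=3, Temp=4]  = 1; SeaLevel = 2Albedo - 2CO2 - 2Forcing  [with Albedo=1, CO2=-1, Forcing=3]  = -2.
Change = 10 − (-2) = 12.

12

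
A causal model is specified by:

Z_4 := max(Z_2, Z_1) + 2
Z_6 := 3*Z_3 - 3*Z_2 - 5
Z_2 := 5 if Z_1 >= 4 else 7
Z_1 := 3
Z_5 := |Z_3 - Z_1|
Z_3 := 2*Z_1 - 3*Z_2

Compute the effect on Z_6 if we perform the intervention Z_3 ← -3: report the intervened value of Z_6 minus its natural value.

36

The intervention breaks the incoming arrows to Z_3: Z_3 := 2*Z_1 - 3*Z_2 no longer applies, and Z_3 = -3.
Z_2 = 5 if Z_1 >= 4 else 7  [with Z_1=3]  = 7
Z_6 = 3*Z_3 - 3*Z_2 - 5  [with Z_3=-3, Z_2=7]  = -35
Without intervention: Z_2 = 5 if Z_1 >= 4 else 7  [with Z_1=3]  = 7; Z_3 = 2*Z_1 - 3*Z_2  [with Z_1=3, Z_2=7]  = -15; Z_6 = 3*Z_3 - 3*Z_2 - 5  [with Z_3=-15, Z_2=7]  = -71.
Change = -35 − (-71) = 36.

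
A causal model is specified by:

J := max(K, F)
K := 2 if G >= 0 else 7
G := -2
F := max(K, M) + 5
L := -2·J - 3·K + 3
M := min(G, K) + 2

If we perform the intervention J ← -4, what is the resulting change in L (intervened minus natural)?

The intervention breaks the incoming arrows to J: J := max(K, F) no longer applies, and J = -4.
K = 2 if G >= 0 else 7  [with G=-2]  = 7
L = -2·J - 3·K + 3  [with J=-4, K=7]  = -10
Without intervention: K = 2 if G >= 0 else 7  [with G=-2]  = 7; M = min(G, K) + 2  [with G=-2, K=7]  = 0; F = max(K, M) + 5  [with K=7, M=0]  = 12; J = max(K, F)  [with K=7, F=12]  = 12; L = -2·J - 3·K + 3  [with J=12, K=7]  = -42.
Change = -10 − (-42) = 32.

32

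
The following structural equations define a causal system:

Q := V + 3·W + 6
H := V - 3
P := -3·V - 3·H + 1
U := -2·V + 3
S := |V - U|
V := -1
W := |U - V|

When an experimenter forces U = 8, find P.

Under do(U=8), the mechanism U := -2·V + 3 is discarded; U is fixed at 8.
No directed path runs from U to P, so P keeps its natural value.
H = V - 3  [with V=-1]  = -4
P = -3·V - 3·H + 1  [with V=-1, H=-4]  = 16

16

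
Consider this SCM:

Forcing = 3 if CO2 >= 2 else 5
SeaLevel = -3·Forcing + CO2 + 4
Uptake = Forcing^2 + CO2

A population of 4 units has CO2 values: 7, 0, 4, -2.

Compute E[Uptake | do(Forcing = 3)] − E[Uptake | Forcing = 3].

Under do(Forcing=3), Forcing's equation is replaced by Forcing=3 for every unit. Per-unit Uptake: 16, 9, 13, 7. Mean = 11.25.
Conditioning on Forcing=3 selects the 2 unit(s) with CO2 ∈ {7, 4}. Their Uptake values: 16, 13. Mean = 14.5.
Difference = 11.25 − 14.5 = -3.25.

-3.25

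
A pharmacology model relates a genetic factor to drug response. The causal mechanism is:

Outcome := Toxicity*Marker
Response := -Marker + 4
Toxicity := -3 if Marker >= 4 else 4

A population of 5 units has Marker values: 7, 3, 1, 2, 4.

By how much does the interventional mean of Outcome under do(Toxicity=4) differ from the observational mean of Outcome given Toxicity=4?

The intervention sets Toxicity=4 in all 5 units regardless of Marker. Recomputing Outcome per unit gives 28, 12, 4, 8, 16; average 13.6.
E[Outcome|Toxicity=4] averages over only the 3 units with Toxicity=4 (Marker = 3, 1, 2): Outcome = 12, 4, 8, mean 8.
Difference = 13.6 − 8 = 5.6.

5.6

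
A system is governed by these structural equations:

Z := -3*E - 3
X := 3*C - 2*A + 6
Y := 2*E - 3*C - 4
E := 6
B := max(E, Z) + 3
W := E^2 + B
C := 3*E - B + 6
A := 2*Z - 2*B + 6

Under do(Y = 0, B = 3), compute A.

-42

Under do(Y = 0, B = 3), each intervened variable's structural equation is replaced by its fixed value.
Z = -3*E - 3  [with E=6]  = -21
A = 2*Z - 2*B + 6  [with Z=-21, B=3]  = -42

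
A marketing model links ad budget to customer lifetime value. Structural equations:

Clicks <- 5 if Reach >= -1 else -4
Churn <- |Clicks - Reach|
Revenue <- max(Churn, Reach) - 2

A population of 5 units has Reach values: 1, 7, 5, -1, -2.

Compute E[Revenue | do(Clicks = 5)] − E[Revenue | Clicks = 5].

Every unit gets Clicks=5 under the intervention. Revenue values become 2, 5, 3, 4, 5; E[Revenue|do(Clicks=5)] = 3.8.
E[Revenue|Clicks=5] averages over only the 4 units with Clicks=5 (Reach = 1, 7, 5, -1): Revenue = 2, 5, 3, 4, mean 3.5.
Difference = 3.8 − 3.5 = 0.3.

0.3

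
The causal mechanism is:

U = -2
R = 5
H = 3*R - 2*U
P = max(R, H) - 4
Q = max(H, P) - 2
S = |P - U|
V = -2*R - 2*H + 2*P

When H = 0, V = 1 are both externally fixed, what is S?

3

Under do(H = 0, V = 1), each intervened variable's structural equation is replaced by its fixed value.
P = max(R, H) - 4  [with R=5, H=0]  = 1
S = |P - U|  [with P=1, U=-2]  = 3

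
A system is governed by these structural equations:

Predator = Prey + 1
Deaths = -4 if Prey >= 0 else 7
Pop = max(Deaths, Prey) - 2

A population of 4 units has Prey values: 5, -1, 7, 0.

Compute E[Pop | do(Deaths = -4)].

Every unit gets Deaths=-4 under the intervention. Pop values become 3, -3, 5, -2; E[Pop|do(Deaths=-4)] = 0.75.

0.75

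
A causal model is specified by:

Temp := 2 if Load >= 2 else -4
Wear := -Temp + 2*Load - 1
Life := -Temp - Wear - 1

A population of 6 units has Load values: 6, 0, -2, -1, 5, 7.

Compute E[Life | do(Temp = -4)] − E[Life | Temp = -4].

do(Temp=-4) breaks Temp's dependence on Load. With Temp=-4 fixed, Life across the units is -12, 0, 4, 2, -10, -14, mean -5.
Observing Temp=-4 restricts to units where Temp's equation naturally yields -4: Load ∈ {0, -2, -1}. In that subpopulation Life = 0, 4, 2, mean 2.
Difference = -5 − 2 = -7.

-7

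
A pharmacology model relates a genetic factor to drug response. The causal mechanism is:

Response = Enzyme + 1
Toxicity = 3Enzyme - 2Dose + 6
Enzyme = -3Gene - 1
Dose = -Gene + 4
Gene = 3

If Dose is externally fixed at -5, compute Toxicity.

do(Dose=-5) replaces the equation Dose = -Gene + 4 with the constant Dose = -5.
Enzyme = -3Gene - 1  [with Gene=3]  = -10
Toxicity = 3Enzyme - 2Dose + 6  [with Enzyme=-10, Dose=-5]  = -14

-14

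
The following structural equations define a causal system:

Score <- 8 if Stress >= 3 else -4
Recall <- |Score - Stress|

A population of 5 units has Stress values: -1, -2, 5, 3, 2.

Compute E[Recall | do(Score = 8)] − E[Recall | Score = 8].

2.6

Under do(Score=8), Score's equation is replaced by Score=8 for every unit. Per-unit Recall: 9, 10, 3, 5, 6. Mean = 6.6.
E[Recall|Score=8] averages over only the 2 units with Score=8 (Stress = 5, 3): Recall = 3, 5, mean 4.
Difference = 6.6 − 4 = 2.6.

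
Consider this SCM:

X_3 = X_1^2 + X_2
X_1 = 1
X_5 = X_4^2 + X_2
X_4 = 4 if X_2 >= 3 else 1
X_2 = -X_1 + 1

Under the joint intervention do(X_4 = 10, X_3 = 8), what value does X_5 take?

100

The joint intervention fixes X_4 = 10, X_3 = 8, removing each variable's own equation.
X_2 = -X_1 + 1  [with X_1=1]  = 0
X_5 = X_4^2 + X_2  [with X_4=10, X_2=0]  = 100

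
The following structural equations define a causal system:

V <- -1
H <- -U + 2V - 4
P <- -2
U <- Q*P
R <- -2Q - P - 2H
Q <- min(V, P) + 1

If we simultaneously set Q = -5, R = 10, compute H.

The joint intervention fixes Q = -5, R = 10, removing each variable's own equation.
U = Q*P  [with Q=-5, P=-2]  = 10
H = -U + 2V - 4  [with U=10, V=-1]  = -16

-16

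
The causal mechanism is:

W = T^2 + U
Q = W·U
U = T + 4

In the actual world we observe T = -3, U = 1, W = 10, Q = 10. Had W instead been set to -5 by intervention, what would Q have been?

The intervention breaks the incoming arrows to W: W = T^2 + U no longer applies, and W = -5.
U = T + 4  [with T=-3]  = 1
Q = W·U  [with W=-5, U=1]  = -5

-5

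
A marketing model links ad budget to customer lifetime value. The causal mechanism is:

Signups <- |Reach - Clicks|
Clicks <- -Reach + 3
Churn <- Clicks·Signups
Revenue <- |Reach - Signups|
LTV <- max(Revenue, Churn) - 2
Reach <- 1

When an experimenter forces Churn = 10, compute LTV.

8

Under do(Churn=10), the mechanism Churn <- Clicks·Signups is discarded; Churn is fixed at 10.
Clicks = -Reach + 3  [with Reach=1]  = 2
Signups = |Reach - Clicks|  [with Reach=1, Clicks=2]  = 1
Revenue = |Reach - Signups|  [with Reach=1, Signups=1]  = 0
LTV = max(Revenue, Churn) - 2  [with Revenue=0, Churn=10]  = 8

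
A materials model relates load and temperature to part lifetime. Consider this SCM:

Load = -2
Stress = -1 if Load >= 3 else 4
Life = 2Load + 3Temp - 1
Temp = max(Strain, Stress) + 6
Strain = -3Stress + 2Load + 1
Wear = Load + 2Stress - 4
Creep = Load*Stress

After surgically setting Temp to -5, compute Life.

The intervention breaks the incoming arrows to Temp: Temp = max(Strain, Stress) + 6 no longer applies, and Temp = -5.
Life = 2Load + 3Temp - 1  [with Load=-2, Temp=-5]  = -20

-20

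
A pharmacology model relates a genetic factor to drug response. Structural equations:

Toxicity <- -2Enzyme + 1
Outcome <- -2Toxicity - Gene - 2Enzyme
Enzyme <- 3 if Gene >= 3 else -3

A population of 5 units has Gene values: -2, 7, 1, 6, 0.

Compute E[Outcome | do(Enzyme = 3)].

1.6

do(Enzyme=3) breaks Enzyme's dependence on Gene. With Enzyme=3 fixed, Outcome across the units is 6, -3, 3, -2, 4, mean 1.6.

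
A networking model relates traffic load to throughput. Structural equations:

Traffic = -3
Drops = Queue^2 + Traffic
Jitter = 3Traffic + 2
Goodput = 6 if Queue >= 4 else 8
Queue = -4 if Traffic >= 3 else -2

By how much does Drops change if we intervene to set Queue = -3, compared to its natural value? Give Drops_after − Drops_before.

5

The intervention breaks the incoming arrows to Queue: Queue = -4 if Traffic >= 3 else -2 no longer applies, and Queue = -3.
Drops = Queue^2 + Traffic  [with Queue=-3, Traffic=-3]  = 6
Without intervention: Queue = -4 if Traffic >= 3 else -2  [with Traffic=-3]  = -2; Drops = Queue^2 + Traffic  [with Queue=-2, Traffic=-3]  = 1.
Change = 6 − 1 = 5.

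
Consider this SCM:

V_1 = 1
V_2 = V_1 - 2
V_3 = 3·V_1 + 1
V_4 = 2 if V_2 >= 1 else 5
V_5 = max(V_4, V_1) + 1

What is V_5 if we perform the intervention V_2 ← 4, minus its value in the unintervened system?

do(V_2=4) replaces the equation V_2 = V_1 - 2 with the constant V_2 = 4.
V_4 = 2 if V_2 >= 1 else 5  [with V_2=4]  = 2
V_5 = max(V_4, V_1) + 1  [with V_4=2, V_1=1]  = 3
Without intervention: V_2 = V_1 - 2  [with V_1=1]  = -1; V_4 = 2 if V_2 >= 1 else 5  [with V_2=-1]  = 5; V_5 = max(V_4, V_1) + 1  [with V_4=5, V_1=1]  = 6.
Change = 3 − 6 = -3.

-3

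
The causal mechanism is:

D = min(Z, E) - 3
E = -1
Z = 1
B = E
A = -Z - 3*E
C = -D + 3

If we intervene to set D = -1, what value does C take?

do(D=-1) replaces the equation D = min(Z, E) - 3 with the constant D = -1.
C = -D + 3  [with D=-1]  = 4

4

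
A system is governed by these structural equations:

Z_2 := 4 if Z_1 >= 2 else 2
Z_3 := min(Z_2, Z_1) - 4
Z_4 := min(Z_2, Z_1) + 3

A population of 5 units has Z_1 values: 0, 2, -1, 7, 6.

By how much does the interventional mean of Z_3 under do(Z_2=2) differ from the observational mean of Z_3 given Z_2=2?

1.5

Every unit gets Z_2=2 under the intervention. Z_3 values become -4, -2, -5, -2, -2; E[Z_3|do(Z_2=2)] = -3.
Conditioning on Z_2=2 selects the 2 unit(s) with Z_1 ∈ {0, -1}. Their Z_3 values: -4, -5. Mean = -4.5.
Difference = -3 − (-4.5) = 1.5.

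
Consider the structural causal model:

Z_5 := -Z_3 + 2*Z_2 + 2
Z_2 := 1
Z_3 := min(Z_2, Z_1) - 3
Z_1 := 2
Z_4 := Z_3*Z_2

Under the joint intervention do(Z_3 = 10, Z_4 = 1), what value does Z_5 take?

-6

Setting Z_3 = 10, Z_4 = 1 by intervention discards those variables' equations.
Z_5 = -Z_3 + 2*Z_2 + 2  [with Z_3=10, Z_2=1]  = -6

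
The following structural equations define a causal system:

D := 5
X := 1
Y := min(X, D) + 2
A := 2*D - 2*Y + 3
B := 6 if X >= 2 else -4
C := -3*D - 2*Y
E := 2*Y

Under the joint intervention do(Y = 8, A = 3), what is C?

Setting Y = 8, A = 3 by intervention discards those variables' equations.
C = -3*D - 2*Y  [with D=5, Y=8]  = -31

-31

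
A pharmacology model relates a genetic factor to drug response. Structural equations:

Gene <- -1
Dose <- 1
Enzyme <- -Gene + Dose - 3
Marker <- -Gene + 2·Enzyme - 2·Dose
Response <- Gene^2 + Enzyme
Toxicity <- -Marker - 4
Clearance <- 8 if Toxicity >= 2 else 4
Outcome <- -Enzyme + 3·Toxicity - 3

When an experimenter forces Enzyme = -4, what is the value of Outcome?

The intervention breaks the incoming arrows to Enzyme: Enzyme <- -Gene + Dose - 3 no longer applies, and Enzyme = -4.
Marker = -Gene + 2·Enzyme - 2·Dose  [with Gene=-1, Enzyme=-4, Dose=1]  = -9
Toxicity = -Marker - 4  [with Marker=-9]  = 5
Outcome = -Enzyme + 3·Toxicity - 3  [with Enzyme=-4, Toxicity=5]  = 16

16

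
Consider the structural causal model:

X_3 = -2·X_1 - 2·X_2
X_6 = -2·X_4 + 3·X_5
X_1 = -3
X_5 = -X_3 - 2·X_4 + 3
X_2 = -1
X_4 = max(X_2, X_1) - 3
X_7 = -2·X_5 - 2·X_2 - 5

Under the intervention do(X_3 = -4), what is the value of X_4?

-4

The intervention breaks the incoming arrows to X_3: X_3 = -2·X_1 - 2·X_2 no longer applies, and X_3 = -4.
X_4 is not downstream of the intervention, so its value is determined by the original equations.
X_4 = max(X_2, X_1) - 3  [with X_2=-1, X_1=-3]  = -4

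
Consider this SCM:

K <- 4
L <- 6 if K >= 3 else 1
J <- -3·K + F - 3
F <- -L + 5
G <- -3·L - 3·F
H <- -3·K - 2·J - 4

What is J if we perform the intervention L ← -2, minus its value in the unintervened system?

do(L=-2) replaces the equation L <- 6 if K >= 3 else 1 with the constant L = -2.
F = -L + 5  [with L=-2]  = 7
J = -3·K + F - 3  [with K=4, F=7]  = -8
Without intervention: L = 6 if K >= 3 else 1  [with K=4]  = 6; F = -L + 5  [with L=6]  = -1; J = -3·K + F - 3  [with K=4, F=-1]  = -16.
Change = -8 − (-16) = 8.

8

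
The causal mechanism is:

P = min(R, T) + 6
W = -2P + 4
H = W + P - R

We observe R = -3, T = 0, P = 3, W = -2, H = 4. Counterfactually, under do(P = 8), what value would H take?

-1

do(P=8) replaces the equation P = min(R, T) + 6 with the constant P = 8.
W = -2P + 4  [with P=8]  = -12
H = W + P - R  [with W=-12, P=8, R=-3]  = -1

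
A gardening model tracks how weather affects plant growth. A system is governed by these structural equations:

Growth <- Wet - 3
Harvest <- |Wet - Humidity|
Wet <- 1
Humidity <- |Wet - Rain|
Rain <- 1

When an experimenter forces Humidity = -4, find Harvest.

5

Intervening sets Humidity = -4 and removes its equation (Humidity <- |Wet - Rain|).
Harvest = |Wet - Humidity|  [with Wet=1, Humidity=-4]  = 5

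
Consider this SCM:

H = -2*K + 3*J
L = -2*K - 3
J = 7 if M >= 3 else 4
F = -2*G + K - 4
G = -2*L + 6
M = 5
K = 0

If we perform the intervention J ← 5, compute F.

The intervention breaks the incoming arrows to J: J = 7 if M >= 3 else 4 no longer applies, and J = 5.
F is not downstream of the intervention, so its value is determined by the original equations.
L = -2*K - 3  [with K=0]  = -3
G = -2*L + 6  [with L=-3]  = 12
F = -2*G + K - 4  [with G=12, K=0]  = -28

-28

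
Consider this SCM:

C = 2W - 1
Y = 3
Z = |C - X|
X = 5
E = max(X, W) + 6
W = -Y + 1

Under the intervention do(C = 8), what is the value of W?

-2

Under do(C=8), the mechanism C = 2W - 1 is discarded; C is fixed at 8.
Since W is not a descendant of the intervened variable, it is unaffected.
W = -Y + 1  [with Y=3]  = -2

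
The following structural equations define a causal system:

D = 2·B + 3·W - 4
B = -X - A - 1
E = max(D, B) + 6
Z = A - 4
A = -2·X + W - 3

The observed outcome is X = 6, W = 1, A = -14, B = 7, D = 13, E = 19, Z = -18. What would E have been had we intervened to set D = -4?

The intervention breaks the incoming arrows to D: D = 2·B + 3·W - 4 no longer applies, and D = -4.
A = -2·X + W - 3  [with X=6, W=1]  = -14
B = -X - A - 1  [with X=6, A=-14]  = 7
E = max(D, B) + 6  [with D=-4, B=7]  = 13

13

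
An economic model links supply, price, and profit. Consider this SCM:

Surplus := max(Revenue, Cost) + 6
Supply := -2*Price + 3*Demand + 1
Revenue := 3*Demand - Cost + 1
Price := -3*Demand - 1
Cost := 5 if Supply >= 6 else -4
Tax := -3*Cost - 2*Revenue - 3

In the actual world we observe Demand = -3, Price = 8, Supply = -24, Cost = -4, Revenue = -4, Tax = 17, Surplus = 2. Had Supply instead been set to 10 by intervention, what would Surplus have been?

11

The intervention breaks the incoming arrows to Supply: Supply := -2*Price + 3*Demand + 1 no longer applies, and Supply = 10.
Cost = 5 if Supply >= 6 else -4  [with Supply=10]  = 5
Revenue = 3*Demand - Cost + 1  [with Demand=-3, Cost=5]  = -13
Surplus = max(Revenue, Cost) + 6  [with Revenue=-13, Cost=5]  = 11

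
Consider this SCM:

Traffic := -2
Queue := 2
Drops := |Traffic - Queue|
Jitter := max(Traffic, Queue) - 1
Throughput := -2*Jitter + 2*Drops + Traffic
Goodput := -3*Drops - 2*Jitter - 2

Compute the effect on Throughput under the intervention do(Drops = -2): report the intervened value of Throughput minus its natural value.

-12

do(Drops=-2) replaces the equation Drops := |Traffic - Queue| with the constant Drops = -2.
Jitter = max(Traffic, Queue) - 1  [with Traffic=-2, Queue=2]  = 1
Throughput = -2*Jitter + 2*Drops + Traffic  [with Jitter=1, Drops=-2, Traffic=-2]  = -8
Without intervention: Drops = |Traffic - Queue|  [with Traffic=-2, Queue=2]  = 4; Jitter = max(Traffic, Queue) - 1  [with Traffic=-2, Queue=2]  = 1; Throughput = -2*Jitter + 2*Drops + Traffic  [with Jitter=1, Drops=4, Traffic=-2]  = 4.
Change = -8 − 4 = -12.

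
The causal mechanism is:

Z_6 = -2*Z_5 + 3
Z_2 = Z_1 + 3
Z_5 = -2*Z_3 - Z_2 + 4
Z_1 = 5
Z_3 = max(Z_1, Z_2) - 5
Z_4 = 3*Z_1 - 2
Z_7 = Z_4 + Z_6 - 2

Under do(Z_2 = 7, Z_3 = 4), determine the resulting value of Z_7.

Under do(Z_2 = 7, Z_3 = 4), each intervened variable's structural equation is replaced by its fixed value.
Z_4 = 3*Z_1 - 2  [with Z_1=5]  = 13
Z_5 = -2*Z_3 - Z_2 + 4  [with Z_3=4, Z_2=7]  = -11
Z_6 = -2*Z_5 + 3  [with Z_5=-11]  = 25
Z_7 = Z_4 + Z_6 - 2  [with Z_4=13, Z_6=25]  = 36

36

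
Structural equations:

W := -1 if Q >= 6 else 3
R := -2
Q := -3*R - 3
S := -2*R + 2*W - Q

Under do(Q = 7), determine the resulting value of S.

-5

Under do(Q=7), the mechanism Q := -3*R - 3 is discarded; Q is fixed at 7.
W = -1 if Q >= 6 else 3  [with Q=7]  = -1
S = -2*R + 2*W - Q  [with R=-2, W=-1, Q=7]  = -5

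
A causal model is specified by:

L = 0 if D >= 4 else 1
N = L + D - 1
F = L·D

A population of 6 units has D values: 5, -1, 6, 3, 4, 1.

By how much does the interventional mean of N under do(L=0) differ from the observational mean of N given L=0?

Every unit gets L=0 under the intervention. N values become 4, -2, 5, 2, 3, 0; E[N|do(L=0)] = 2.
Observing L=0 restricts to units where L's equation naturally yields 0: D ∈ {5, 6, 4}. In that subpopulation N = 4, 5, 3, mean 4.
Difference = 2 − 4 = -2.

-2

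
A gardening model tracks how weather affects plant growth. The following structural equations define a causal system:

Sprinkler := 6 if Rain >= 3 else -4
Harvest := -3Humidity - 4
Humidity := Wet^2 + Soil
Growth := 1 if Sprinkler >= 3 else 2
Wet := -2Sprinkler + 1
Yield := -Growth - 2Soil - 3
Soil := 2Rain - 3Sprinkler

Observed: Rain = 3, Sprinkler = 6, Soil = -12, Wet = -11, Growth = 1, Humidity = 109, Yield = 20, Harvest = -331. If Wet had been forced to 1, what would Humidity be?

Under do(Wet=1), the mechanism Wet := -2Sprinkler + 1 is discarded; Wet is fixed at 1.
Sprinkler = 6 if Rain >= 3 else -4  [with Rain=3]  = 6
Soil = 2Rain - 3Sprinkler  [with Rain=3, Sprinkler=6]  = -12
Humidity = Wet^2 + Soil  [with Wet=1, Soil=-12]  = -11

-11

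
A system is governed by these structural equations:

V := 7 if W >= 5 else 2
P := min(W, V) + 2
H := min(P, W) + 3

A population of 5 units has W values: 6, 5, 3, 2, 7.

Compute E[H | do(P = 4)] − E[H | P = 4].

do(P=4) breaks P's dependence on W. With P=4 fixed, H across the units is 7, 7, 6, 5, 7, mean 6.4.
Observing P=4 restricts to units where P's equation naturally yields 4: W ∈ {3, 2}. In that subpopulation H = 6, 5, mean 5.5.
Difference = 6.4 − 5.5 = 0.9.

0.9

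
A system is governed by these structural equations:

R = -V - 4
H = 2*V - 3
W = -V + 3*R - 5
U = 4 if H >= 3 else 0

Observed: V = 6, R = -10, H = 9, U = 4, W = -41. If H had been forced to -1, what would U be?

0

The intervention breaks the incoming arrows to H: H = 2*V - 3 no longer applies, and H = -1.
U = 4 if H >= 3 else 0  [with H=-1]  = 0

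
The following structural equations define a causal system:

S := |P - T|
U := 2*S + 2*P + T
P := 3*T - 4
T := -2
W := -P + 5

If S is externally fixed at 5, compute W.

15

The intervention breaks the incoming arrows to S: S := |P - T| no longer applies, and S = 5.
W is not downstream of the intervention, so its value is determined by the original equations.
P = 3*T - 4  [with T=-2]  = -10
W = -P + 5  [with P=-10]  = 15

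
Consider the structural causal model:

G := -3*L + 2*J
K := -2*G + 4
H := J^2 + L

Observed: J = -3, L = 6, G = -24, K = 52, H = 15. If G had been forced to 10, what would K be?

The intervention breaks the incoming arrows to G: G := -3*L + 2*J no longer applies, and G = 10.
K = -2*G + 4  [with G=10]  = -16

-16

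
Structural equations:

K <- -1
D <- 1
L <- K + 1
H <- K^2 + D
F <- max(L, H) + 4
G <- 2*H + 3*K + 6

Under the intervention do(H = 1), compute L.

0

Under do(H=1), the mechanism H <- K^2 + D is discarded; H is fixed at 1.
Since L is not a descendant of the intervened variable, it is unaffected.
L = K + 1  [with K=-1]  = 0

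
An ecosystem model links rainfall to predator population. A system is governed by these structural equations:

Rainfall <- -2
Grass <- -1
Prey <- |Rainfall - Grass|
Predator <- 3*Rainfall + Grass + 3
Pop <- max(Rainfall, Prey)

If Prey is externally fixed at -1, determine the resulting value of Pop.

-1

do(Prey=-1) replaces the equation Prey <- |Rainfall - Grass| with the constant Prey = -1.
Pop = max(Rainfall, Prey)  [with Rainfall=-2, Prey=-1]  = -1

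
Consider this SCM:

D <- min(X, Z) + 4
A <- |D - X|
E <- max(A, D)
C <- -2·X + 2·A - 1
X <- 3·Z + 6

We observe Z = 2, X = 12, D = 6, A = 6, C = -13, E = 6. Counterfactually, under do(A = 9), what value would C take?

Intervening sets A = 9 and removes its equation (A <- |D - X|).
X = 3·Z + 6  [with Z=2]  = 12
C = -2·X + 2·A - 1  [with X=12, A=9]  = -7

-7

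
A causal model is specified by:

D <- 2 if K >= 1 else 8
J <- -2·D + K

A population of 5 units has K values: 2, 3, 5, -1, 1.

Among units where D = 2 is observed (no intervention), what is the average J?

Conditioning on D=2 selects the 4 unit(s) with K ∈ {2, 3, 5, 1}. Their J values: -2, -1, 1, -3. Mean = -1.25.

-1.25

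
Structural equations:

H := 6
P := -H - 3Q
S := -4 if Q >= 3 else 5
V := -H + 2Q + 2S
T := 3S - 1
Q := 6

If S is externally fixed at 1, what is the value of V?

do(S=1) replaces the equation S := -4 if Q >= 3 else 5 with the constant S = 1.
V = -H + 2Q + 2S  [with H=6, Q=6, S=1]  = 8

8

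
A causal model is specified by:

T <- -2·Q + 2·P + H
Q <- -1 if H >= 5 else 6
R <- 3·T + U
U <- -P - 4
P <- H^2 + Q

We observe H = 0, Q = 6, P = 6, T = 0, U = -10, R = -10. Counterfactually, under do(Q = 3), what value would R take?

Under do(Q=3), the mechanism Q <- -1 if H >= 5 else 6 is discarded; Q is fixed at 3.
P = H^2 + Q  [with H=0, Q=3]  = 3
T = -2·Q + 2·P + H  [with Q=3, P=3, H=0]  = 0
U = -P - 4  [with P=3]  = -7
R = 3·T + U  [with T=0, U=-7]  = -7

-7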